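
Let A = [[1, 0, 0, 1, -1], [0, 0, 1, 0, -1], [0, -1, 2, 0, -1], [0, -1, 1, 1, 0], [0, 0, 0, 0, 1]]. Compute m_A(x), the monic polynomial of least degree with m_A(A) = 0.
m_A(x) = (x - 1)^3

The characteristic polynomial factors as (x - 1)^5. The minimal polynomial is ∏(x - λ)^{k_λ} where k_λ is the size of the largest Jordan block at λ.

For λ = 1: rank(A - I) = 3, and the largest Jordan block has size 3 (the smallest k with rank((A - I)^k) = rank((A - I)^(k+1))).

So m_A(x) = (x - 1)^3.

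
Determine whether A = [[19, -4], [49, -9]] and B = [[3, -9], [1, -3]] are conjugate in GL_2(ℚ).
No.

trace(A) = 10 but trace(B) = 0. The trace is a similarity invariant, so A and B are not similar.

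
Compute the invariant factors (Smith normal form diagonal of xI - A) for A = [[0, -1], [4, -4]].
(x + 2)^2

The Jordan structure of A has elementary divisors (x + 2)^2. Arranging the block sizes at each eigenvalue in decreasing order and taking row products gives the invariant factors.

Invariant factors (smallest first, each dividing the next): (x + 2)^2.

Check: the last factor (x + 2)^2 is the minimal polynomial, and the product (x + 2)^2 is the characteristic polynomial.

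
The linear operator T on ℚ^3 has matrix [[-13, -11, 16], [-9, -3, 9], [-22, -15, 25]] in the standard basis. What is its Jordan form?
J = [[3, 1, 0], [0, 3, 1], [0, 0, 3]]

The characteristic polynomial is det(xI - A) = (x - 3)^3, so the eigenvalues are 3 (algebraic multiplicity 3).

For λ = 3: rank(A - 3I) = 2, rank((A - 3I)^2) = 1, rank((A - 3I)^3) = 0. The eigenspace has dimension 3 - 2 = 1, so there is 1 Jordan block; the rank sequence gives block sizes [3].

Assembling the blocks gives the Jordan form J above.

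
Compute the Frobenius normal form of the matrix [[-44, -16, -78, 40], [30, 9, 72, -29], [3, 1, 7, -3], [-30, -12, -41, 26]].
The invariant factors of A (the non-unit diagonal entries of the Smith normal form of xI - A over ℚ[x]) are (x + 2)(x^3 + 2x + 2), each dividing the next. The characteristic polynomial is their product, (x + 2)(x^3 + 2x + 2).

The rational canonical form is the block-diagonal matrix of companion matrices C(f_i):
R = [[0, 0, 0, -4], [1, 0, 0, -6], [0, 1, 0, -2], [0, 0, 1, -2]].

Note the characteristic polynomial does not split into linear factors over ℚ, so A has no Jordan form over ℚ; the rational canonical form exists over any field.

R = [[0, 0, 0, -4], [1, 0, 0, -6], [0, 1, 0, -2], [0, 0, 1, -2]]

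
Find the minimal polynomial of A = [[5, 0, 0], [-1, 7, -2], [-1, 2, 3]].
m_A(x) = (x - 5)^2

The characteristic polynomial factors as (x - 5)^3. The minimal polynomial is ∏(x - λ)^{k_λ} where k_λ is the size of the largest Jordan block at λ.

For λ = 5: rank(A - 5I) = 1, and the largest Jordan block has size 2 (the smallest k with rank((A - 5I)^k) = rank((A - 5I)^(k+1))).

So m_A(x) = (x - 5)^2.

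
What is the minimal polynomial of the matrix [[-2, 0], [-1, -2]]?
m_A(x) = (x + 2)^2

The characteristic polynomial factors as (x + 2)^2. The minimal polynomial is ∏(x - λ)^{k_λ} where k_λ is the size of the largest Jordan block at λ.

For λ = -2: rank(A + 2I) = 1, and the largest Jordan block has size 2 (the smallest k with rank((A + 2I)^k) = rank((A + 2I)^(k+1))).

So m_A(x) = (x + 2)^2.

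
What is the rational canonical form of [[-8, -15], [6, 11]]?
The invariant factors of A (the non-unit diagonal entries of the Smith normal form of xI - A over ℚ[x]) are (x - 2)(x - 1), each dividing the next. The characteristic polynomial is their product, (x - 2)(x - 1).

The rational canonical form is the block-diagonal matrix of companion matrices C(f_i):
R = [[0, -2], [1, 3]].

R = [[0, -2], [1, 3]]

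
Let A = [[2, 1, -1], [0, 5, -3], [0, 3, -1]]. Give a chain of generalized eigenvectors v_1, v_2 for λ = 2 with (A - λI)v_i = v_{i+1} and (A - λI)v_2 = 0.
We seek v_1 ∈ ker((A - 2I)^2) \ ker(A - 2I), then set v_{i+1} = (A - 2I) v_i.

One such chain is v_1 = [[0, 2, 1]]^T, v_2 = [[1, 3, 3]]^T. Check: (A - 2I) v_2 = [[0, 0, 0]]^T = 0.

v_1 = [[0, 2, 1]]^T, v_2 = [[1, 3, 3]]^T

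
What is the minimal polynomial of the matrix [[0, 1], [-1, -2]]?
The characteristic polynomial factors as (x + 1)^2. The minimal polynomial is ∏(x - λ)^{k_λ} where k_λ is the size of the largest Jordan block at λ.

For λ = -1: rank(A + I) = 1, and the largest Jordan block has size 2 (the smallest k with rank((A + I)^k) = rank((A + I)^(k+1))).

So m_A(x) = (x + 1)^2.

m_A(x) = (x + 1)^2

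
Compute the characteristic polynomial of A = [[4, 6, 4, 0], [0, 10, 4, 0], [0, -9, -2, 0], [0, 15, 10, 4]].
χ_A(x) = (x - 4)^4

xI - A = [[x - 4, -6, -4, 0], [0, x - 10, -4, 0], [0, 9, x + 2, 0], [0, -15, -10, x - 4]].

Expanding det(xI - A) along the first row:
det(xI - A) = + (x - 4)·det([[x - 10, -4, 0], [9, x + 2, 0], [-15, -10, x - 4]]) - (-6)·det([[0, -4, 0], [0, x + 2, 0], [0, -10, x - 4]]) + (-4)·det([[0, x - 10, 0], [0, 9, 0], [0, -15, x - 4]]) - (0)·det([[0, x - 10, -4], [0, 9, x + 2], [0, -15, -10]]).

Evaluating gives χ_A(x) = x^4 - 16x^3 + 96x^2 - 256x + 256 = (x - 4)^4.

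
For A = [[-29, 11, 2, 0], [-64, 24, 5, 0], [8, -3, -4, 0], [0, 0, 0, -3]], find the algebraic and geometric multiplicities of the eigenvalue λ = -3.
algebraic multiplicity 4, geometric multiplicity 2

The characteristic polynomial is (x + 3)^4, so the factor x + 3 appears with exponent 4: the algebraic multiplicity is 4.

rank(A + 3I) = 2, so the eigenspace has dimension 4 - 2 = 2: the geometric multiplicity is 2.

Since 2 < 4, A is not diagonalizable.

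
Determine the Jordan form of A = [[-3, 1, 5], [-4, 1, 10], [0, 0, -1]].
The characteristic polynomial is det(xI - A) = (x + 1)^3, so the eigenvalues are -1 (algebraic multiplicity 3).

For λ = -1: rank(A + I) = 1, rank((A + I)^2) = 0. The eigenspace has dimension 3 - 1 = 2, so there are 2 Jordan blocks; the rank sequence gives block sizes [2, 1].

Assembling the blocks gives the Jordan form J above.

J = [[-1, 1, 0], [0, -1, 0], [0, 0, -1]]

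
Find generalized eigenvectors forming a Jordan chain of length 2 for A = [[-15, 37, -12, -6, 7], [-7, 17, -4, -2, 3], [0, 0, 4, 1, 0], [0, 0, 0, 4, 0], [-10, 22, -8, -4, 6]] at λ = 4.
We seek v_1 ∈ ker((A - 4I)^2) \ ker(A - 4I), then set v_{i+1} = (A - 4I) v_i.

One such chain is v_1 = [[0, 0, 0, 1, 0]]^T, v_2 = [[-6, -2, 1, 0, -4]]^T. Check: (A - 4I) v_2 = [[0, 0, 0, 0, 0]]^T = 0.

v_1 = [[0, 0, 0, 1, 0]]^T, v_2 = [[-6, -2, 1, 0, -4]]^T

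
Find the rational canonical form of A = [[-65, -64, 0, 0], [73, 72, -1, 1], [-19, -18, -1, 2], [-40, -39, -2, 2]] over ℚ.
R = [[0, 0, 0, -9], [1, 0, 0, 24], [0, 1, 0, -22], [0, 0, 1, 8]]

The invariant factors of A (the non-unit diagonal entries of the Smith normal form of xI - A over ℚ[x]) are (x - 3)^2(x - 1)^2, each dividing the next. The characteristic polynomial is their product, (x - 3)^2(x - 1)^2.

The rational canonical form is the block-diagonal matrix of companion matrices C(f_i):
R = [[0, 0, 0, -9], [1, 0, 0, 24], [0, 1, 0, -22], [0, 0, 1, 8]].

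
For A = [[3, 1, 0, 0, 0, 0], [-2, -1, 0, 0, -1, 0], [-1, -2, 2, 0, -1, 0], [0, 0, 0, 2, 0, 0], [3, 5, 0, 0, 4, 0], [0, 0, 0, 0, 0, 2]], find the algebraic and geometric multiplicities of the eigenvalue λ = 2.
algebraic multiplicity 6, geometric multiplicity 4

The characteristic polynomial is (x - 2)^6, so the factor x - 2 appears with exponent 6: the algebraic multiplicity is 6.

rank(A - 2I) = 2, so the eigenspace has dimension 6 - 2 = 4: the geometric multiplicity is 4.

Since 4 < 6, A is not diagonalizable.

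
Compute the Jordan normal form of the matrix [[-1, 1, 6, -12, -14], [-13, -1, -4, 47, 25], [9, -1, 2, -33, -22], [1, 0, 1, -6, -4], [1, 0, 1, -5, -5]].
J = [[-4, 1, 0, 0, 0], [0, -4, 0, 0, 0], [0, 0, -1, 1, 0], [0, 0, 0, -1, 0], [0, 0, 0, 0, -1]]

The characteristic polynomial is det(xI - A) = (x + 1)^3(x + 4)^2, so the eigenvalues are -4 (algebraic multiplicity 2), -1 (algebraic multiplicity 3).

For λ = -4: rank(A + 4I) = 4, rank((A + 4I)^2) = 3. The eigenspace has dimension 5 - 4 = 1, so there is 1 Jordan block; the rank sequence gives block sizes [2].

For λ = -1: rank(A + I) = 3, rank((A + I)^2) = 2. The eigenspace has dimension 5 - 3 = 2, so there are 2 Jordan blocks; the rank sequence gives block sizes [2, 1].

Assembling the blocks gives the Jordan form J above.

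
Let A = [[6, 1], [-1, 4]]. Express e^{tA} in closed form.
A has Jordan form J = [[5, 1], [0, 5]] with A = PJP^{-1}, so e^{tA} = P e^{tJ} P^{-1}.

For a Jordan block J_k(λ), e^{tJ_k(λ)} = e^{λt} · (I + tN + t^2 N^2/2! + ... + t^{k-1} N^{k-1}/(k-1)!) where N is the nilpotent superdiagonal part.

Assembling the blocks and conjugating back gives the entries of e^{tA} as shown above.

e^{tA} = [[(t + 1)*e^{5*t}, t*e^{5*t}], [-t*e^{5*t}, (1 - t)*e^{5*t}]]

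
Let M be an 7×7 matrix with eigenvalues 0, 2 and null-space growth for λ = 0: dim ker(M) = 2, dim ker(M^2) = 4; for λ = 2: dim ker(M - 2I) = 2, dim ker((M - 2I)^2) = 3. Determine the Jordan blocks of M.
λ = 0: successive nullity increments [2, 2] count blocks of size ≥ k; block sizes are [2, 2].
λ = 2: successive nullity increments [2, 1] count blocks of size ≥ k; block sizes are [2, 1].

Jordan blocks: (0, 2), (0, 2), (2, 2), (2, 1)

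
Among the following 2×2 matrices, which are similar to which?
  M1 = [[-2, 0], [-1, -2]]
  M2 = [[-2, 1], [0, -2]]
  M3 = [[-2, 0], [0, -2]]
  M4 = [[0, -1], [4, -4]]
Characteristic polynomials: χ_{M1} = (x + 2)^2, χ_{M2} = (x + 2)^2, χ_{M3} = (x + 2)^2, χ_{M4} = (x + 2)^2.

{M1, M2, M4}: invariant factors (x + 2)^2.

{M3}: invariant factors x + 2, x + 2.

Matrices are similar if and only if their invariant-factor lists agree; the partition into similarity classes is {M1, M2, M4}, {M3}.

2 classes: {M1, M2, M4}, {M3}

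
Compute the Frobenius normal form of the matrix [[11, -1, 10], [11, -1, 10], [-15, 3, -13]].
The invariant factors of A (the non-unit diagonal entries of the Smith normal form of xI - A over ℚ[x]) are x(x - 2)(x + 5), each dividing the next. The characteristic polynomial is their product, x(x - 2)(x + 5).

The rational canonical form is the block-diagonal matrix of companion matrices C(f_i):
R = [[0, 0, 0], [1, 0, 10], [0, 1, -3]].

R = [[0, 0, 0], [1, 0, 10], [0, 1, -3]]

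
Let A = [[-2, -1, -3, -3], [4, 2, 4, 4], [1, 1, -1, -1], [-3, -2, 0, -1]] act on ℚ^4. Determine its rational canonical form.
The invariant factors of A (the non-unit diagonal entries of the Smith normal form of xI - A over ℚ[x]) are (x + 2)(x^3 - x + 1), each dividing the next. The characteristic polynomial is their product, (x + 2)(x^3 - x + 1).

The rational canonical form is the block-diagonal matrix of companion matrices C(f_i):
R = [[0, 0, 0, -2], [1, 0, 0, 1], [0, 1, 0, 1], [0, 0, 1, -2]].

Note the characteristic polynomial does not split into linear factors over ℚ, so A has no Jordan form over ℚ; the rational canonical form exists over any field.

R = [[0, 0, 0, -2], [1, 0, 0, 1], [0, 1, 0, 1], [0, 0, 1, -2]]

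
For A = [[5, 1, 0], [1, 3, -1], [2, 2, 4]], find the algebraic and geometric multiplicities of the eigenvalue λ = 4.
The characteristic polynomial is (x - 4)^3, so the factor x - 4 appears with exponent 3: the algebraic multiplicity is 3.

rank(A - 4I) = 2, so the eigenspace has dimension 3 - 2 = 1: the geometric multiplicity is 1.

Since 1 < 3, A is not diagonalizable.

algebraic multiplicity 3, geometric multiplicity 1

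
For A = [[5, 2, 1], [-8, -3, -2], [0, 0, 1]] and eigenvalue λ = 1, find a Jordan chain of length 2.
v_1 = [[2, -3, -1]]^T, v_2 = [[1, -2, 0]]^T

We seek v_1 ∈ ker((A - I)^2) \ ker(A - I), then set v_{i+1} = (A - I) v_i.

One such chain is v_1 = [[2, -3, -1]]^T, v_2 = [[1, -2, 0]]^T. Check: (A - I) v_2 = [[0, 0, 0]]^T = 0.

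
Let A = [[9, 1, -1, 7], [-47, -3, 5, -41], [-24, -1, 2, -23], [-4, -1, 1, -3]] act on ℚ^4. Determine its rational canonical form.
R = [[0, 0, 0, -20], [1, 0, 0, -1], [0, 1, 0, 1], [0, 0, 1, 5]]

The invariant factors of A (the non-unit diagonal entries of the Smith normal form of xI - A over ℚ[x]) are (x - 5)(x^3 - x - 4), each dividing the next. The characteristic polynomial is their product, (x - 5)(x^3 - x - 4).

The rational canonical form is the block-diagonal matrix of companion matrices C(f_i):
R = [[0, 0, 0, -20], [1, 0, 0, -1], [0, 1, 0, 1], [0, 0, 1, 5]].

Note the characteristic polynomial does not split into linear factors over ℚ, so A has no Jordan form over ℚ; the rational canonical form exists over any field.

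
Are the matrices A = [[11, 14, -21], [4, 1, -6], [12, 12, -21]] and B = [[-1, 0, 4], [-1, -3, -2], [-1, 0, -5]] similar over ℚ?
Two matrices over a field are similar if and only if they have the same invariant factors.

Both A and B have characteristic polynomial (x + 3)^3 and minimal polynomial (x + 3)^2. Computing further, both have invariant factors x + 3, (x + 3)^2. Hence A and B are similar.

Yes.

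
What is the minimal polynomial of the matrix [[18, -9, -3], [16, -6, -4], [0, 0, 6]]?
The characteristic polynomial factors as (x - 6)^3. The minimal polynomial is ∏(x - λ)^{k_λ} where k_λ is the size of the largest Jordan block at λ.

For λ = 6: rank(A - 6I) = 1, and the largest Jordan block has size 2 (the smallest k with rank((A - 6I)^k) = rank((A - 6I)^(k+1))).

So m_A(x) = (x - 6)^2.

m_A(x) = (x - 6)^2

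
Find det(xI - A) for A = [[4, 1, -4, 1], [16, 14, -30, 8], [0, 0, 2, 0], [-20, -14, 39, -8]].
χ_A(x) = (x - 6)(x - 2)^3

xI - A = [[x - 4, -1, 4, -1], [-16, x - 14, 30, -8], [0, 0, x - 2, 0], [20, 14, -39, x + 8]].

Expanding det(xI - A) along the first row:
det(xI - A) = + (x - 4)·det([[x - 14, 30, -8], [0, x - 2, 0], [14, -39, x + 8]]) - (-1)·det([[-16, 30, -8], [0, x - 2, 0], [20, -39, x + 8]]) + (4)·det([[-16, x - 14, -8], [0, 0, 0], [20, 14, x + 8]]) - (-1)·det([[-16, x - 14, 30], [0, 0, x - 2], [20, 14, -39]]).

Evaluating gives χ_A(x) = x^4 - 12x^3 + 48x^2 - 80x + 48 = (x - 6)(x - 2)^3.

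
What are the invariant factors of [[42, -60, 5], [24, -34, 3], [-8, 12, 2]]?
The Jordan structure of A has elementary divisors (x - 2), (x - 4)^2. Arranging the block sizes at each eigenvalue in decreasing order and taking row products gives the invariant factors.

Invariant factors (smallest first, each dividing the next): (x - 4)^2(x - 2).

Check: the last factor (x - 4)^2(x - 2) is the minimal polynomial, and the product (x - 4)^2(x - 2) is the characteristic polynomial.

(x - 4)^2(x - 2)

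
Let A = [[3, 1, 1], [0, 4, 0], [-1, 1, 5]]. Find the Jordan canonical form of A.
J = [[4, 1, 0], [0, 4, 0], [0, 0, 4]]

The characteristic polynomial is det(xI - A) = (x - 4)^3, so the eigenvalues are 4 (algebraic multiplicity 3).

For λ = 4: rank(A - 4I) = 1, rank((A - 4I)^2) = 0. The eigenspace has dimension 3 - 1 = 2, so there are 2 Jordan blocks; the rank sequence gives block sizes [2, 1].

Assembling the blocks gives the Jordan form J above.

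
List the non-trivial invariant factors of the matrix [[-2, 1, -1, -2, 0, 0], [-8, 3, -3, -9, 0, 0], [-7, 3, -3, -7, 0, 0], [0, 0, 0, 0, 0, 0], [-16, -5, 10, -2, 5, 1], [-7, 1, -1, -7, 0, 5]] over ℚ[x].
The Jordan structure of A has elementary divisors (x + 1)^2, x^2, (x - 5)^2. Arranging the block sizes at each eigenvalue in decreasing order and taking row products gives the invariant factors.

Invariant factors (smallest first, each dividing the next): x^2(x - 5)^2(x + 1)^2.

Check: the last factor x^2(x - 5)^2(x + 1)^2 is the minimal polynomial, and the product x^2(x - 5)^2(x + 1)^2 is the characteristic polynomial.

x^2(x - 5)^2(x + 1)^2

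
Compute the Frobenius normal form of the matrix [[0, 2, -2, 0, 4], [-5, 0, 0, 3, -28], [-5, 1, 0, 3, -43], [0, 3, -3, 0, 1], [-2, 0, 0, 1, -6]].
R = [[0, 0, 0, 0, -10], [1, 0, 0, 0, -22], [0, 1, 0, 0, -14], [0, 0, 1, 0, -7], [0, 0, 0, 1, -6]]

The invariant factors of A (the non-unit diagonal entries of the Smith normal form of xI - A over ℚ[x]) are (x + 1)(x + 5)(x^3 + 2x + 2), each dividing the next. The characteristic polynomial is their product, (x + 1)(x + 5)(x^3 + 2x + 2).

The rational canonical form is the block-diagonal matrix of companion matrices C(f_i):
R = [[0, 0, 0, 0, -10], [1, 0, 0, 0, -22], [0, 1, 0, 0, -14], [0, 0, 1, 0, -7], [0, 0, 0, 1, -6]].

Note the characteristic polynomial does not split into linear factors over ℚ, so A has no Jordan form over ℚ; the rational canonical form exists over any field.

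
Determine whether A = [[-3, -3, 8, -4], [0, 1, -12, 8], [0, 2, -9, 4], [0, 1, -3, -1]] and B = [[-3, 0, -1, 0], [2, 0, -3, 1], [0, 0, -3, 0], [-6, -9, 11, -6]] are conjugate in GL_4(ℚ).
Yes.

Two matrices over a field are similar if and only if they have the same invariant factors.

Both A and B have characteristic polynomial (x + 3)^4 and minimal polynomial (x + 3)^2. Computing further, both have invariant factors (x + 3)^2, (x + 3)^2. Hence A and B are similar.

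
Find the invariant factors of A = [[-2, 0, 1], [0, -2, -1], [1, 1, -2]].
The Jordan structure of A has elementary divisors (x + 2)^3. Arranging the block sizes at each eigenvalue in decreasing order and taking row products gives the invariant factors.

Invariant factors (smallest first, each dividing the next): (x + 2)^3.

Check: the last factor (x + 2)^3 is the minimal polynomial, and the product (x + 2)^3 is the characteristic polynomial.

(x + 2)^3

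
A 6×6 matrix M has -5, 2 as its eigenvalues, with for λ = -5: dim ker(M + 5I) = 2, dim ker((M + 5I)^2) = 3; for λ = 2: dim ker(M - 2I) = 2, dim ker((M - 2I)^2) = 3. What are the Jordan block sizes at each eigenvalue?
λ = -5: successive nullity increments [2, 1] count blocks of size ≥ k; block sizes are [2, 1].
λ = 2: successive nullity increments [2, 1] count blocks of size ≥ k; block sizes are [2, 1].

Jordan blocks: (-5, 2), (-5, 1), (2, 2), (2, 1)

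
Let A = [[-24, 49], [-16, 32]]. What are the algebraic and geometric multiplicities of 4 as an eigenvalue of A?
algebraic multiplicity 2, geometric multiplicity 1

The characteristic polynomial is (x - 4)^2, so the factor x - 4 appears with exponent 2: the algebraic multiplicity is 2.

rank(A - 4I) = 1, so the eigenspace has dimension 2 - 1 = 1: the geometric multiplicity is 1.

Since 1 < 2, A is not diagonalizable.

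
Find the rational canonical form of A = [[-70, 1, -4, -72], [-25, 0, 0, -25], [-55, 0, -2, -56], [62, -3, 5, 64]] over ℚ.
R = [[0, 0, 0, -25], [1, 0, 0, 40], [0, 1, 0, -6], [0, 0, 1, -8]]

The invariant factors of A (the non-unit diagonal entries of the Smith normal form of xI - A over ℚ[x]) are (x - 1)^2(x + 5)^2, each dividing the next. The characteristic polynomial is their product, (x - 1)^2(x + 5)^2.

The rational canonical form is the block-diagonal matrix of companion matrices C(f_i):
R = [[0, 0, 0, -25], [1, 0, 0, 40], [0, 1, 0, -6], [0, 0, 1, -8]].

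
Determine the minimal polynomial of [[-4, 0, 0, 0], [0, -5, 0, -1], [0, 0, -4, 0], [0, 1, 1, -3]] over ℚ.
The characteristic polynomial factors as (x + 4)^4. The minimal polynomial is ∏(x - λ)^{k_λ} where k_λ is the size of the largest Jordan block at λ.

For λ = -4: rank(A + 4I) = 2, and the largest Jordan block has size 3 (the smallest k with rank((A + 4I)^k) = rank((A + 4I)^(k+1))).

So m_A(x) = (x + 4)^3.

m_A(x) = (x + 4)^3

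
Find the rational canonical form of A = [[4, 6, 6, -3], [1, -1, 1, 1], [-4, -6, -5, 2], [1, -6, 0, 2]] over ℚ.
The invariant factors of A (the non-unit diagonal entries of the Smith normal form of xI - A over ℚ[x]) are x^2 + 5, x^2 + 5, each dividing the next. The characteristic polynomial is their product, (x^2 + 5)^2.

The rational canonical form is the block-diagonal matrix of companion matrices C(f_i):
R = [[0, -5, 0, 0], [1, 0, 0, 0], [0, 0, 0, -5], [0, 0, 1, 0]].

Note the characteristic polynomial does not split into linear factors over ℚ, so A has no Jordan form over ℚ; the rational canonical form exists over any field.

R = [[0, -5, 0, 0], [1, 0, 0, 0], [0, 0, 0, -5], [0, 0, 1, 0]]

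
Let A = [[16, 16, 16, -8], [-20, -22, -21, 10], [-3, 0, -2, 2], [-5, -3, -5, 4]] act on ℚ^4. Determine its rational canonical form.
The invariant factors of A (the non-unit diagonal entries of the Smith normal form of xI - A over ℚ[x]) are (x + 4)(x^3 - 4x + 2), each dividing the next. The characteristic polynomial is their product, (x + 4)(x^3 - 4x + 2).

The rational canonical form is the block-diagonal matrix of companion matrices C(f_i):
R = [[0, 0, 0, -8], [1, 0, 0, 14], [0, 1, 0, 4], [0, 0, 1, -4]].

Note the characteristic polynomial does not split into linear factors over ℚ, so A has no Jordan form over ℚ; the rational canonical form exists over any field.

R = [[0, 0, 0, -8], [1, 0, 0, 14], [0, 1, 0, 4], [0, 0, 1, -4]]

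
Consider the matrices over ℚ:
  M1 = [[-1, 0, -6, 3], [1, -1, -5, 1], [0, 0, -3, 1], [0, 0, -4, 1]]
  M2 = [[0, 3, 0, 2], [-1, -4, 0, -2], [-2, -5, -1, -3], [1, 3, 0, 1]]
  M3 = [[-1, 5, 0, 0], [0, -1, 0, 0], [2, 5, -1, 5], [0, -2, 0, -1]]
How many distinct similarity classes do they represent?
1 class: {M1, M2, M3}

Characteristic polynomials: χ_{M1} = (x + 1)^4, χ_{M2} = (x + 1)^4, χ_{M3} = (x + 1)^4.

{M1, M2, M3}: invariant factors (x + 1)^2, (x + 1)^2.

Matrices are similar if and only if their invariant-factor lists agree; the partition into similarity classes is {M1, M2, M3}.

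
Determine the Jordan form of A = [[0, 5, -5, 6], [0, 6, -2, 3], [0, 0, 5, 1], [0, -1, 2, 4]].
J = [[0, 0, 0, 0], [0, 5, 1, 0], [0, 0, 5, 1], [0, 0, 0, 5]]

The characteristic polynomial is det(xI - A) = x(x - 5)^3, so the eigenvalues are 0 (algebraic multiplicity 1), 5 (algebraic multiplicity 3).

For λ = 0: algebraic multiplicity 1 gives one 1×1 block.

For λ = 5: rank(A - 5I) = 3, rank((A - 5I)^2) = 2, rank((A - 5I)^3) = 1. The eigenspace has dimension 4 - 3 = 1, so there is 1 Jordan block; the rank sequence gives block sizes [3].

Assembling the blocks gives the Jordan form J above.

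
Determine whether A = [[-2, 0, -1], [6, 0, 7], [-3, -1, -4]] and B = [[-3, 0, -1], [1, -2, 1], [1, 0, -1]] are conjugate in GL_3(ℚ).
Both have characteristic polynomial (x + 2)^3, but the minimal polynomial of A is (x + 2)^3 while the minimal polynomial of B is (x + 2)^2. The minimal polynomial is a similarity invariant, so A and B are not similar.

No.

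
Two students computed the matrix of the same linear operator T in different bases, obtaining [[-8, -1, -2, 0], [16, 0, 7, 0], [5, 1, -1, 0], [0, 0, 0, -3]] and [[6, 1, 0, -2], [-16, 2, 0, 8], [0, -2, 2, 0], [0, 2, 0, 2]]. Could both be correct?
No.

trace(A) = -12 but trace(B) = 12. The trace is a similarity invariant, so A and B are not similar.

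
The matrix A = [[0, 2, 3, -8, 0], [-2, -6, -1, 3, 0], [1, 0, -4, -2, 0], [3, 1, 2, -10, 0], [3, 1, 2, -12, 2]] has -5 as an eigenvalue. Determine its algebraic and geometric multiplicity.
algebraic multiplicity 4, geometric multiplicity 2

The characteristic polynomial is (x - 2)(x + 5)^4, so the factor x + 5 appears with exponent 4: the algebraic multiplicity is 4.

rank(A + 5I) = 3, so the eigenspace has dimension 5 - 3 = 2: the geometric multiplicity is 2.

Since 2 < 4, A is not diagonalizable.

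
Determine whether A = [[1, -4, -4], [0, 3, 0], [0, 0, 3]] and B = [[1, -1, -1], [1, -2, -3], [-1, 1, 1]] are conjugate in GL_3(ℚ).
No.

trace(A) = 7 but trace(B) = 0. The trace is a similarity invariant, so A and B are not similar.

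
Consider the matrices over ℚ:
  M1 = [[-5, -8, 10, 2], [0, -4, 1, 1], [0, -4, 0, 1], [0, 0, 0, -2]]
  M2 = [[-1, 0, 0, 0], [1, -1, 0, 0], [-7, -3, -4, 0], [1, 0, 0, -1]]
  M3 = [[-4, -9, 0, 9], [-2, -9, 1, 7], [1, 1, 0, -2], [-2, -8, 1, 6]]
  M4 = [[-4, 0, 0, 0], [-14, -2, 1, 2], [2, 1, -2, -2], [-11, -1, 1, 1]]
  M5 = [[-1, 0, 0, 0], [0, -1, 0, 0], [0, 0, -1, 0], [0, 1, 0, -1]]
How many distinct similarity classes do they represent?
Characteristic polynomials: χ_{M1} = (x + 2)^3(x + 5), χ_{M2} = (x + 1)^3(x + 4), χ_{M3} = (x + 1)^3(x + 4), χ_{M4} = (x + 1)^3(x + 4), χ_{M5} = (x + 1)^4.

{M1}: invariant factors (x + 2)^3(x + 5).

{M2, M3, M4}: invariant factors x + 1, (x + 1)^2(x + 4).

{M5}: invariant factors x + 1, x + 1, (x + 1)^2.

Matrices are similar if and only if their invariant-factor lists agree; the partition into similarity classes is {M1}, {M2, M3, M4}, {M5}.

3 classes: {M1}, {M2, M3, M4}, {M5}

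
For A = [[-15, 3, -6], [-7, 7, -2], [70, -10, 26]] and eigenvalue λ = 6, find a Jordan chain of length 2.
v_1 = [[4, 1, -13]]^T, v_2 = [[-3, -1, 10]]^T

We seek v_1 ∈ ker((A - 6I)^2) \ ker(A - 6I), then set v_{i+1} = (A - 6I) v_i.

One such chain is v_1 = [[4, 1, -13]]^T, v_2 = [[-3, -1, 10]]^T. Check: (A - 6I) v_2 = [[0, 0, 0]]^T = 0.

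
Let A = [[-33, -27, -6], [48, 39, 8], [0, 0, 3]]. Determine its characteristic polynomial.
xI - A = [[x + 33, 27, 6], [-48, x - 39, -8], [0, 0, x - 3]].

Expanding det(xI - A) along the first row:
det(xI - A) = + (x + 33)·det([[x - 39, -8], [0, x - 3]]) - (27)·det([[-48, -8], [0, x - 3]]) + (6)·det([[-48, x - 39], [0, 0]]).

Evaluating gives χ_A(x) = x^3 - 9x^2 + 27x - 27 = (x - 3)^3.

χ_A(x) = (x - 3)^3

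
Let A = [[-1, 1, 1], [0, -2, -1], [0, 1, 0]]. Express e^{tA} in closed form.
A has Jordan form J = [[-1, 1, 0], [0, -1, 0], [0, 0, -1]] with A = PJP^{-1}, so e^{tA} = P e^{tJ} P^{-1}.

For a Jordan block J_k(λ), e^{tJ_k(λ)} = e^{λt} · (I + tN + t^2 N^2/2! + ... + t^{k-1} N^{k-1}/(k-1)!) where N is the nilpotent superdiagonal part.

Assembling the blocks and conjugating back gives the entries of e^{tA} as shown above.

e^{tA} = [[e^{-t}, t*e^{-t}, t*e^{-t}], [0, (1 - t)*e^{-t}, -t*e^{-t}], [0, t*e^{-t}, (t + 1)*e^{-t}]]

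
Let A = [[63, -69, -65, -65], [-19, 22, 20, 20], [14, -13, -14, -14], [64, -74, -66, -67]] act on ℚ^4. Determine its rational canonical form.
The invariant factors of A (the non-unit diagonal entries of the Smith normal form of xI - A over ℚ[x]) are (x^2 - 2x + 5)^2, each dividing the next. The characteristic polynomial is their product, (x^2 - 2x + 5)^2.

The rational canonical form is the block-diagonal matrix of companion matrices C(f_i):
R = [[0, 0, 0, -25], [1, 0, 0, 20], [0, 1, 0, -14], [0, 0, 1, 4]].

Note the characteristic polynomial does not split into linear factors over ℚ, so A has no Jordan form over ℚ; the rational canonical form exists over any field.

R = [[0, 0, 0, -25], [1, 0, 0, 20], [0, 1, 0, -14], [0, 0, 1, 4]]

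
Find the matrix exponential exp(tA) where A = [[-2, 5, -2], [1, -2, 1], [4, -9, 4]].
A has Jordan form J = [[0, 1, 0], [0, 0, 1], [0, 0, 0]] with A = PJP^{-1}, so e^{tA} = P e^{tJ} P^{-1}.

For a Jordan block J_k(λ), e^{tJ_k(λ)} = e^{λt} · (I + tN + t^2 N^2/2! + ... + t^{k-1} N^{k-1}/(k-1)!) where N is the nilpotent superdiagonal part.

Assembling the blocks and conjugating back gives the entries of e^{tA} as shown above.

e^{tA} = [[t^2/2 - 2*t + 1, t*(5 - t), t*(t - 4)/2], [t, 1 - 2*t, t], [t*(8 - t)/2, t*(t - 9), -t^2/2 + 4*t + 1]]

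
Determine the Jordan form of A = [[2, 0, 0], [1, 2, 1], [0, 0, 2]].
J = [[2, 1, 0], [0, 2, 0], [0, 0, 2]]

The characteristic polynomial is det(xI - A) = (x - 2)^3, so the eigenvalues are 2 (algebraic multiplicity 3).

For λ = 2: rank(A - 2I) = 1, rank((A - 2I)^2) = 0. The eigenspace has dimension 3 - 1 = 2, so there are 2 Jordan blocks; the rank sequence gives block sizes [2, 1].

Assembling the blocks gives the Jordan form J above.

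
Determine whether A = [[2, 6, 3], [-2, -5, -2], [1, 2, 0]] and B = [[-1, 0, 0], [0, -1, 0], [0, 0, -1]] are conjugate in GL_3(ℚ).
Both have characteristic polynomial (x + 1)^3, but the minimal polynomial of A is (x + 1)^2 while the minimal polynomial of B is x + 1. The minimal polynomial is a similarity invariant, so A and B are not similar.

No.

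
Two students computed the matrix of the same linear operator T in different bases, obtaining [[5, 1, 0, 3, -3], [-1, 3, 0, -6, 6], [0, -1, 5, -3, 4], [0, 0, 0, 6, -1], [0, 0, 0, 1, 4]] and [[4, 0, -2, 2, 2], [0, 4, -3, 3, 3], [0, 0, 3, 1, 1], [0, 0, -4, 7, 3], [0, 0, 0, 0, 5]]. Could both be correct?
Both have characteristic polynomial (x - 5)^3(x - 4)^2, but the minimal polynomial of A is (x - 5)^3(x - 4)^2 while the minimal polynomial of B is (x - 5)^3(x - 4). The minimal polynomial is a similarity invariant, so A and B are not similar.

No.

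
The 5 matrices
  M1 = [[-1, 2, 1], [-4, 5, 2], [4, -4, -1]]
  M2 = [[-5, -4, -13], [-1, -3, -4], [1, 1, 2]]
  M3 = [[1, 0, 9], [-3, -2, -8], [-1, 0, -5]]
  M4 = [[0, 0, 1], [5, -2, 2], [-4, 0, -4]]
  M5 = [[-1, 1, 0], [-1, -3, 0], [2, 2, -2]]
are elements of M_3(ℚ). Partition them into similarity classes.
3 classes: {M1}, {M2, M3, M4}, {M5}

Characteristic polynomials: χ_{M1} = (x - 1)^3, χ_{M2} = (x + 2)^3, χ_{M3} = (x + 2)^3, χ_{M4} = (x + 2)^3, χ_{M5} = (x + 2)^3.

{M1}: invariant factors x - 1, (x - 1)^2.

{M2, M3, M4}: invariant factors (x + 2)^3.

{M5}: invariant factors x + 2, (x + 2)^2.

Matrices are similar if and only if their invariant-factor lists agree; the partition into similarity classes is {M1}, {M2, M3, M4}, {M5}.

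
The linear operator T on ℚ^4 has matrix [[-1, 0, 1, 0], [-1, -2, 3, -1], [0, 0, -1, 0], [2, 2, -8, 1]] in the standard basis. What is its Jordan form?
The characteristic polynomial is det(xI - A) = x(x + 1)^3, so the eigenvalues are -1 (algebraic multiplicity 3), 0 (algebraic multiplicity 1).

For λ = -1: rank(A + I) = 2, rank((A + I)^2) = 1. The eigenspace has dimension 4 - 2 = 2, so there are 2 Jordan blocks; the rank sequence gives block sizes [2, 1].

For λ = 0: algebraic multiplicity 1 gives one 1×1 block.

Assembling the blocks gives the Jordan form J above.

J = [[-1, 1, 0, 0], [0, -1, 0, 0], [0, 0, -1, 0], [0, 0, 0, 0]]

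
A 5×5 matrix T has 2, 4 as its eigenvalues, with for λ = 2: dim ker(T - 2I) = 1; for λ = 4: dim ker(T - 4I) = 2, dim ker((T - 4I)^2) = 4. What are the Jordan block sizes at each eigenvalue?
λ = 2: successive nullity increments [1] count blocks of size ≥ k; block sizes are [1].
λ = 4: successive nullity increments [2, 2] count blocks of size ≥ k; block sizes are [2, 2].

Jordan blocks: (2, 1), (4, 2), (4, 2)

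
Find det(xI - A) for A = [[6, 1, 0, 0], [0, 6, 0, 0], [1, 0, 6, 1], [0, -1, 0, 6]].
χ_A(x) = (x - 6)^4

xI - A = [[x - 6, -1, 0, 0], [0, x - 6, 0, 0], [-1, 0, x - 6, -1], [0, 1, 0, x - 6]].

Expanding det(xI - A) along the first row:
det(xI - A) = + (x - 6)·det([[x - 6, 0, 0], [0, x - 6, -1], [1, 0, x - 6]]) - (-1)·det([[0, 0, 0], [-1, x - 6, -1], [0, 0, x - 6]]) + (0)·det([[0, x - 6, 0], [-1, 0, -1], [0, 1, x - 6]]) - (0)·det([[0, x - 6, 0], [-1, 0, x - 6], [0, 1, 0]]).

Evaluating gives χ_A(x) = x^4 - 24x^3 + 216x^2 - 864x + 1296 = (x - 6)^4.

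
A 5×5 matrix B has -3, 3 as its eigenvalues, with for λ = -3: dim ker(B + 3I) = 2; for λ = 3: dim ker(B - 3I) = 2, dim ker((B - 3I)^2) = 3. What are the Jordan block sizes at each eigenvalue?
Jordan blocks: (-3, 1), (-3, 1), (3, 2), (3, 1)

λ = -3: successive nullity increments [2] count blocks of size ≥ k; block sizes are [1, 1].
λ = 3: successive nullity increments [2, 1] count blocks of size ≥ k; block sizes are [2, 1].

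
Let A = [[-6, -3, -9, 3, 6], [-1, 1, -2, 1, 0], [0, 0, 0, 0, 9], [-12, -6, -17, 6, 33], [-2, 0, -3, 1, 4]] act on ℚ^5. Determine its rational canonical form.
R = [[0, -3, 0, 0, 0], [1, 1, 0, 0, 0], [0, 0, 0, 0, 9], [0, 0, 1, 0, -6], [0, 0, 0, 1, 4]]

The invariant factors of A (the non-unit diagonal entries of the Smith normal form of xI - A over ℚ[x]) are x^2 - x + 3, (x - 3)(x^2 - x + 3), each dividing the next. The characteristic polynomial is their product, (x - 3)(x^2 - x + 3)^2.

The rational canonical form is the block-diagonal matrix of companion matrices C(f_i):
R = [[0, -3, 0, 0, 0], [1, 1, 0, 0, 0], [0, 0, 0, 0, 9], [0, 0, 1, 0, -6], [0, 0, 0, 1, 4]].

Note the characteristic polynomial does not split into linear factors over ℚ, so A has no Jordan form over ℚ; the rational canonical form exists over any field.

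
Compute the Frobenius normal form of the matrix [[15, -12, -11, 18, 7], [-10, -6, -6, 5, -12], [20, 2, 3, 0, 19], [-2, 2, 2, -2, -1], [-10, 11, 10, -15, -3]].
R = [[0, 0, 0, 0, -25], [1, 0, 0, 0, 15], [0, 1, 0, 0, 14], [0, 0, 1, 0, -18], [0, 0, 0, 1, 7]]

The invariant factors of A (the non-unit diagonal entries of the Smith normal form of xI - A over ℚ[x]) are (x + 1)(x^2 - 4x + 5)^2, each dividing the next. The characteristic polynomial is their product, (x + 1)(x^2 - 4x + 5)^2.

The rational canonical form is the block-diagonal matrix of companion matrices C(f_i):
R = [[0, 0, 0, 0, -25], [1, 0, 0, 0, 15], [0, 1, 0, 0, 14], [0, 0, 1, 0, -18], [0, 0, 0, 1, 7]].

Note the characteristic polynomial does not split into linear factors over ℚ, so A has no Jordan form over ℚ; the rational canonical form exists over any field.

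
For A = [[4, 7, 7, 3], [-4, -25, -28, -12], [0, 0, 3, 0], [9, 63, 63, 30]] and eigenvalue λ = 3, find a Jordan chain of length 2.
v_1 = [[0, 8, -4, -9]]^T, v_2 = [[1, -4, 0, 9]]^T

We seek v_1 ∈ ker((A - 3I)^2) \ ker(A - 3I), then set v_{i+1} = (A - 3I) v_i.

One such chain is v_1 = [[0, 8, -4, -9]]^T, v_2 = [[1, -4, 0, 9]]^T. Check: (A - 3I) v_2 = [[0, 0, 0, 0]]^T = 0.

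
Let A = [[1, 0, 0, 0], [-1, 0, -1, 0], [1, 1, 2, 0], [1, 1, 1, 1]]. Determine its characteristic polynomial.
xI - A = [[x - 1, 0, 0, 0], [1, x, 1, 0], [-1, -1, x - 2, 0], [-1, -1, -1, x - 1]].

Expanding det(xI - A) along the first row:
det(xI - A) = + (x - 1)·det([[x, 1, 0], [-1, x - 2, 0], [-1, -1, x - 1]]) - (0)·det([[1, 1, 0], [-1, x - 2, 0], [-1, -1, x - 1]]) + (0)·det([[1, x, 0], [-1, -1, 0], [-1, -1, x - 1]]) - (0)·det([[1, x, 1], [-1, -1, x - 2], [-1, -1, -1]]).

Evaluating gives χ_A(x) = x^4 - 4x^3 + 6x^2 - 4x + 1 = (x - 1)^4.

χ_A(x) = (x - 1)^4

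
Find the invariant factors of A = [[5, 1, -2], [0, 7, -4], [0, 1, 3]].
x - 5, (x - 5)^2

The Jordan structure of A has elementary divisors (x - 5)^2, (x - 5). Arranging the block sizes at each eigenvalue in decreasing order and taking row products gives the invariant factors.

Invariant factors (smallest first, each dividing the next): x - 5, (x - 5)^2.

Check: the last factor (x - 5)^2 is the minimal polynomial, and the product (x - 5)^3 is the characteristic polynomial.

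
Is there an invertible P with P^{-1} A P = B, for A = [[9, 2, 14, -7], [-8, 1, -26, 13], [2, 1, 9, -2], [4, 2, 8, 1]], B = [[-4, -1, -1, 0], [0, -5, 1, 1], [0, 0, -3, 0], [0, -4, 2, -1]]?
trace(A) = 20 but trace(B) = -13. The trace is a similarity invariant, so A and B are not similar.

No.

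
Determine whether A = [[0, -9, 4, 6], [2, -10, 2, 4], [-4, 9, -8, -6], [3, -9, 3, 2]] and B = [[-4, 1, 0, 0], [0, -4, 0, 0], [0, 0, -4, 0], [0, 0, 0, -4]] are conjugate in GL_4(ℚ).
Both have characteristic polynomial (x + 4)^4 and minimal polynomial (x + 4)^2. But rank(A + 4I) = 2 for A while rank(B + 4I) = 1 for B, so the number of Jordan blocks at λ = -4 differs. A and B are not similar.

No.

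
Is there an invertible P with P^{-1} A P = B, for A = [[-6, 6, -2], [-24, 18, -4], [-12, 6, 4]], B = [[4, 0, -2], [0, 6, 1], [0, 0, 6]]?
No.

Both have characteristic polynomial (x - 6)^2(x - 4), but the minimal polynomial of A is (x - 6)(x - 4) while the minimal polynomial of B is (x - 6)^2(x - 4). The minimal polynomial is a similarity invariant, so A and B are not similar.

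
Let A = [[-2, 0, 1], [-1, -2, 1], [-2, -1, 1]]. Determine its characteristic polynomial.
χ_A(x) = (x + 1)^3

xI - A = [[x + 2, 0, -1], [1, x + 2, -1], [2, 1, x - 1]].

Expanding det(xI - A) along the first row:
det(xI - A) = + (x + 2)·det([[x + 2, -1], [1, x - 1]]) - (0)·det([[1, -1], [2, x - 1]]) + (-1)·det([[1, x + 2], [2, 1]]).

Evaluating gives χ_A(x) = x^3 + 3x^2 + 3x + 1 = (x + 1)^3.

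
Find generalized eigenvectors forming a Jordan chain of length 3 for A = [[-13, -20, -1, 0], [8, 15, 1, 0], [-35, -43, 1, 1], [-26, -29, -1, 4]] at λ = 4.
We seek v_1 ∈ ker((A - 4I)^3) \ ker((A - 4I)^2), then set v_{i+1} = (A - 4I) v_i.

One such chain is v_1 = [[0, 0, 0, 1]]^T, v_2 = [[0, 0, 1, 0]]^T, v_3 = [[-1, 1, -3, -1]]^T. Check: (A - 4I) v_3 = [[0, 0, 0, 0]]^T = 0.

v_1 = [[0, 0, 0, 1]]^T, v_2 = [[0, 0, 1, 0]]^T, v_3 = [[-1, 1, -3, -1]]^T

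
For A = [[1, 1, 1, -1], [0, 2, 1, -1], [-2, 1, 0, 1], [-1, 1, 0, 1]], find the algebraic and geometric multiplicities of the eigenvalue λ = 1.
algebraic multiplicity 4, geometric multiplicity 2

The characteristic polynomial is (x - 1)^4, so the factor x - 1 appears with exponent 4: the algebraic multiplicity is 4.

rank(A - I) = 2, so the eigenspace has dimension 4 - 2 = 2: the geometric multiplicity is 2.

Since 2 < 4, A is not diagonalizable.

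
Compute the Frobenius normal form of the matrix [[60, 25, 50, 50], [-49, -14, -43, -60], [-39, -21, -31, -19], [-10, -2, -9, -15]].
R = [[0, 0, 0, -25], [1, 0, 0, 0], [0, 1, 0, 10], [0, 0, 1, 0]]

The invariant factors of A (the non-unit diagonal entries of the Smith normal form of xI - A over ℚ[x]) are (x^2 - 5)^2, each dividing the next. The characteristic polynomial is their product, (x^2 - 5)^2.

The rational canonical form is the block-diagonal matrix of companion matrices C(f_i):
R = [[0, 0, 0, -25], [1, 0, 0, 0], [0, 1, 0, 10], [0, 0, 1, 0]].

Note the characteristic polynomial does not split into linear factors over ℚ, so A has no Jordan form over ℚ; the rational canonical form exists over any field.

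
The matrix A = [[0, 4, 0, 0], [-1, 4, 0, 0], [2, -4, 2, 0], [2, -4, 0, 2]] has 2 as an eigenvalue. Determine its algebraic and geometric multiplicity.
The characteristic polynomial is (x - 2)^4, so the factor x - 2 appears with exponent 4: the algebraic multiplicity is 4.

rank(A - 2I) = 1, so the eigenspace has dimension 4 - 1 = 3: the geometric multiplicity is 3.

Since 3 < 4, A is not diagonalizable.

algebraic multiplicity 4, geometric multiplicity 3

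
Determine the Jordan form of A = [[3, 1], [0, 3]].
J = [[3, 1], [0, 3]]

The characteristic polynomial is det(xI - A) = (x - 3)^2, so the eigenvalues are 3 (algebraic multiplicity 2).

For λ = 3: rank(A - 3I) = 1, rank((A - 3I)^2) = 0. The eigenspace has dimension 2 - 1 = 1, so there is 1 Jordan block; the rank sequence gives block sizes [2].

Assembling the blocks gives the Jordan form J above.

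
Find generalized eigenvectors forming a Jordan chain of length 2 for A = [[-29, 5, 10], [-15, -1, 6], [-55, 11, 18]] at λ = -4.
v_1 = [[2, 1, 5]]^T, v_2 = [[5, 3, 11]]^T

We seek v_1 ∈ ker((A + 4I)^2) \ ker(A + 4I), then set v_{i+1} = (A + 4I) v_i.

One such chain is v_1 = [[2, 1, 5]]^T, v_2 = [[5, 3, 11]]^T. Check: (A + 4I) v_2 = [[0, 0, 0]]^T = 0.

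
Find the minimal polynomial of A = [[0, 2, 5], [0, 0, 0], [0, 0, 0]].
m_A(x) = x^2

The characteristic polynomial factors as x^3. The minimal polynomial is ∏(x - λ)^{k_λ} where k_λ is the size of the largest Jordan block at λ.

For λ = 0: rank(A) = 1, and the largest Jordan block has size 2 (the smallest k with rank(A^k) = rank(A^(k+1))).

So m_A(x) = x^2.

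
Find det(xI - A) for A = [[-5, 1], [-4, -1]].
χ_A(x) = (x + 3)^2

xI - A = [[x + 5, -1], [4, x + 1]].

Expanding det(xI - A) along the first row:
det(xI - A) = + (x + 5)·det([[x + 1]]) - (-1)·det([[4]]).

Evaluating gives χ_A(x) = x^2 + 6x + 9 = (x + 3)^2.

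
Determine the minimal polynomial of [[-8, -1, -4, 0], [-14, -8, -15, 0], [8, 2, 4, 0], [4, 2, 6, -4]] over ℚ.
m_A(x) = (x + 4)^3

The characteristic polynomial factors as (x + 4)^4. The minimal polynomial is ∏(x - λ)^{k_λ} where k_λ is the size of the largest Jordan block at λ.

For λ = -4: rank(A + 4I) = 2, and the largest Jordan block has size 3 (the smallest k with rank((A + 4I)^k) = rank((A + 4I)^(k+1))).

So m_A(x) = (x + 4)^3.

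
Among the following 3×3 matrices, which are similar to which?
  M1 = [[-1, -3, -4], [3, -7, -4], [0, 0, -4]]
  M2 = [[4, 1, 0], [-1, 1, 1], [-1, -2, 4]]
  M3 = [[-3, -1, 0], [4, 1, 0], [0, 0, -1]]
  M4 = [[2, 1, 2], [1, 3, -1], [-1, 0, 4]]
Characteristic polynomials: χ_{M1} = (x + 4)^3, χ_{M2} = (x - 3)^3, χ_{M3} = (x + 1)^3, χ_{M4} = (x - 3)^3.

{M1}: invariant factors x + 4, (x + 4)^2.

{M2, M4}: invariant factors (x - 3)^3.

{M3}: invariant factors x + 1, (x + 1)^2.

Matrices are similar if and only if their invariant-factor lists agree; the partition into similarity classes is {M1}, {M2, M4}, {M3}.

3 classes: {M1}, {M2, M4}, {M3}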